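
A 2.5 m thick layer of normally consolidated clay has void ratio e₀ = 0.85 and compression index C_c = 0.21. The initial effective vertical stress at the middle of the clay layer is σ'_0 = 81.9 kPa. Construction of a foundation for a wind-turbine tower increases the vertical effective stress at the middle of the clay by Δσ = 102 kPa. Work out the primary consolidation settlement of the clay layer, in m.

S_c ≈ 0.0997 m

Final effective stress: σ'_f = σ'_0 + Δσ = 81.9 + 102 = 183.9 kPa.
Normally consolidated clay, so the full stress increment lies on the virgin compression line:
S_c = C_c·H/(1+e₀)·log₁₀(σ'_f/σ'_0) = 0.21×2.5/(1+0.85)×log₁₀(183.9/81.9)
    = 0.28378 × 0.3513 = 0.09969 m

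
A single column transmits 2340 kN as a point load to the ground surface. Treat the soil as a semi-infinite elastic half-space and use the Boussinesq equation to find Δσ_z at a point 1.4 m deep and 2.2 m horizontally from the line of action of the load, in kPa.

Boussinesq vertical stress below a point load on an elastic half-space:
Δσ_z = 3P/(2πz²) · [1 + (r/z)²]^(−5/2)
r/z = 2.2/1.4 = 1.5714; [1+(r/z)²]^(−5/2) = 0.044603.
Δσ_z = 3×2340/(2π×1.4²) × 0.044603 = 570.03 × 0.044603 = 25.43 kPa

Δσ_z ≈ 25.4 kPa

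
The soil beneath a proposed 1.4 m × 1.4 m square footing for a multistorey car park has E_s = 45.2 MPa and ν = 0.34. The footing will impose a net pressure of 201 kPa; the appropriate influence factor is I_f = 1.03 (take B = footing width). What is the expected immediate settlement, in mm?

Immediate (elastic) settlement: S_e = q·B·(1−ν²)/E_s · I_f.
E_s = 45.2 MPa = 45200 kPa.
S_e = 201 × 1.4 × (1 − 0.34²) / 45200 × 1.03
    = 201 × 1.4 × 0.8844 / 45200 × 1.03
    = 0.005671 m = 5.671 mm

S_e ≈ 5.67 mm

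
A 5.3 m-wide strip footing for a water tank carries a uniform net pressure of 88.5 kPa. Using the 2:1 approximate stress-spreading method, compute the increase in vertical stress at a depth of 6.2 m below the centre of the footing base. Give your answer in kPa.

By the 2:1 method the load spreads at 1 horizontal : 2 vertical, so at depth z the loaded area has grown by z in each plan dimension:
Δσ = qB/(B+z) = 88.5×5.3/(5.3+6.2) = 40.787 kPa

Δσ_z ≈ 40.8 kPa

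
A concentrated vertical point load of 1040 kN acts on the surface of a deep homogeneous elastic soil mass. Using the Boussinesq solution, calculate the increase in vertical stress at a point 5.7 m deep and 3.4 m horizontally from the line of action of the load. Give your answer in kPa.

Boussinesq vertical stress below a point load on an elastic half-space:
Δσ_z = 3P/(2πz²) · [1 + (r/z)²]^(−5/2)
r/z = 3.4/5.7 = 0.59649; [1+(r/z)²]^(−5/2) = 0.46721.
Δσ_z = 3×1040/(2π×5.7²) × 0.46721 = 15.284 × 0.46721 = 7.141 kPa

Δσ_z ≈ 7.14 kPa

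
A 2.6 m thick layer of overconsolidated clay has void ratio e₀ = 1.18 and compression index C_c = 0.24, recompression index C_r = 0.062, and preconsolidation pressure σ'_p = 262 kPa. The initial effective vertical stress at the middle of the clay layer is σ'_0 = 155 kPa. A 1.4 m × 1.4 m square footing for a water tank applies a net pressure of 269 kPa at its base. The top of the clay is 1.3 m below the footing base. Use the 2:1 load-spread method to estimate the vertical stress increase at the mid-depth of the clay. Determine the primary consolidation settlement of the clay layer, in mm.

Mid-depth of clay below the footing base: z = 1.3 + 2.6/2 = 2.6 m.
Stress increase at mid-clay by the 2:1 spreading method:
Δσ = qBL/((B+z)(L+z)) = 269×1.4×1.4/((1.4+2.6)(1.4+2.6)) = 32.952 kPa
Final effective stress: σ'_f = 155 + 32.952 = 187.95 kPa.
σ'_f = 187.95 ≤ σ'_p = 262 kPa, so the clay remains overconsolidated and only the recompression index applies:
S_c = C_r·H/(1+e₀)·log₁₀(σ'_f/σ'_0) = 0.062×2.6/2.18×log₁₀(187.95/155)
    = 0.073947 × 0.083711 = 0.00619 m

S_c ≈ 6.19 mm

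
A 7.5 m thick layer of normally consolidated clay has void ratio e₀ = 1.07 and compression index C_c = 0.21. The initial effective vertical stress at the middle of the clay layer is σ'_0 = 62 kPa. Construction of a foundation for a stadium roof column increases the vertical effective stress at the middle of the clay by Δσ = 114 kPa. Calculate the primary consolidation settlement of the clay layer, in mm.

Final effective stress: σ'_f = σ'_0 + Δσ = 62 + 114 = 176 kPa.
Normally consolidated clay, so the full stress increment lies on the virgin compression line:
S_c = C_c·H/(1+e₀)·log₁₀(σ'_f/σ'_0) = 0.21×7.5/(1+1.07)×log₁₀(176/62)
    = 0.76087 × 0.45312 = 0.3448 m

S_c ≈ 345 mm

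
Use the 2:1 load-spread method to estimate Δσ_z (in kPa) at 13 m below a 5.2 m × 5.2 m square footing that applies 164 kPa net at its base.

Δσ_z ≈ 13.4 kPa

By the 2:1 method the load spreads at 1 horizontal : 2 vertical, so at depth z the loaded area has grown by z in each plan dimension:
Δσ = qBL/((B+z)(L+z)) = 164×5.2×5.2/((5.2+13)(5.2+13)) = 13.388 kPa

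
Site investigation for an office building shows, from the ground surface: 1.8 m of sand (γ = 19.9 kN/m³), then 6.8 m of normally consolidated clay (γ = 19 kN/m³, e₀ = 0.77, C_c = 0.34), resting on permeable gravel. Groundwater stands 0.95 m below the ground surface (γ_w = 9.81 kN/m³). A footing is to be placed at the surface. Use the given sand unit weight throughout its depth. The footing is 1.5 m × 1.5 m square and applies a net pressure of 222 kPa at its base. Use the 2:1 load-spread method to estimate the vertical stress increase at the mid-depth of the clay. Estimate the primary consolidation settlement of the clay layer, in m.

S_c ≈ 0.0984 m

Mid-depth of clay below the ground surface: z = 1.8 + 6.8/2 = 5.2 m.
Total vertical stress at mid-clay: σ_v = 19.9×1.8 + 19×3.4 = 100.42 kPa.
Pore pressure: u = 9.81×(5.2 − 0.95) = 41.693 kPa.
Initial effective stress: σ'_0 = σ_v − u = 100.42 − 41.693 = 58.727 kPa.
Stress increase at mid-clay by the 2:1 spreading method:
Δσ = qBL/((B+z)(L+z)) = 222×1.5×1.5/((1.5+5.2)(1.5+5.2)) = 11.127 kPa
Final effective stress: σ'_f = σ'_0 + Δσ = 58.727 + 11.127 = 69.854 kPa.
Normally consolidated clay, so the full stress increment lies on the virgin compression line:
S_c = C_c·H/(1+e₀)·log₁₀(σ'_f/σ'_0) = 0.34×6.8/(1+0.77)×log₁₀(69.854/58.727)
    = 1.3062 × 0.075353 = 0.09843 m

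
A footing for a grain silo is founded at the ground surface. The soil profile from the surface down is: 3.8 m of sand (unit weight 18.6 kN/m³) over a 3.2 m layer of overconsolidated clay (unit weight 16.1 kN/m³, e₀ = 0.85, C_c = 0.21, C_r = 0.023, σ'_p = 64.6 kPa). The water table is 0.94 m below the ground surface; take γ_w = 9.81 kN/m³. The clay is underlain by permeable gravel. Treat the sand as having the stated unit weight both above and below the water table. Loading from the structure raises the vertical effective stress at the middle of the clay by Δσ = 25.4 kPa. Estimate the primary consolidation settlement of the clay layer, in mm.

Mid-depth of clay below the ground surface: z = 3.8 + 3.2/2 = 5.4 m.
Total vertical stress at mid-clay: σ_v = 18.6×3.8 + 16.1×1.6 = 96.44 kPa.
Pore pressure: u = 9.81×(5.4 − 0.94) = 43.753 kPa.
Initial effective stress: σ'_0 = σ_v − u = 96.44 − 43.753 = 52.687 kPa.
Final effective stress: σ'_f = 52.687 + 25.4 = 78.087 kPa.
σ'_f = 78.087 > σ'_p = 64.6 kPa, so the stress path crosses the preconsolidation pressure — recompression up to σ'_p, then virgin compression beyond:
S_c = H/(1+e₀)·[C_r·log₁₀(σ'_p/σ'_0) + C_c·log₁₀(σ'_f/σ'_p)]
    = 3.2/1.85 × [0.023×log₁₀(64.6/52.687) + 0.21×log₁₀(78.087/64.6)]
    = 1.7297 × [0.0020362 + 0.017293] = 0.03343 m

S_c ≈ 33.4 mm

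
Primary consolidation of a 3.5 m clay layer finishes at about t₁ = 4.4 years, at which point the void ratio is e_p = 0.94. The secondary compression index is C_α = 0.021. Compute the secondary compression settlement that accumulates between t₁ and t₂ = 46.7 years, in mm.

Secondary compression: S_s = C_α·H/(1+e_p)·log₁₀(t₂/t₁)
S_s = 0.021×3.5/(1+0.94)×log₁₀(46.7/4.4)
    = 0.03789 × 1.026 = 0.03887 m

S_s ≈ 38.9 mm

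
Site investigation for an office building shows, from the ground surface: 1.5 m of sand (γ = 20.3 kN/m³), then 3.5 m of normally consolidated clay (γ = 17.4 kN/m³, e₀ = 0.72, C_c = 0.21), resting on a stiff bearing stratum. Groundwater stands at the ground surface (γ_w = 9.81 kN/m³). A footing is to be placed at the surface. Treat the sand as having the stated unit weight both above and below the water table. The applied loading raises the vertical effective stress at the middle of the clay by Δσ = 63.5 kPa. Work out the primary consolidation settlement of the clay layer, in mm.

S_c ≈ 215 mm

Mid-depth of clay below the ground surface: z = 1.5 + 3.5/2 = 3.25 m.
Total vertical stress at mid-clay: σ_v = 20.3×1.5 + 17.4×1.75 = 60.9 kPa.
Pore pressure: u = 9.81×(3.25 − 0) = 31.883 kPa.
Initial effective stress: σ'_0 = σ_v − u = 60.9 − 31.883 = 29.017 kPa.
Final effective stress: σ'_f = σ'_0 + Δσ = 29.017 + 63.5 = 92.517 kPa.
Normally consolidated clay, so the full stress increment lies on the virgin compression line:
S_c = C_c·H/(1+e₀)·log₁₀(σ'_f/σ'_0) = 0.21×3.5/(1+0.72)×log₁₀(92.517/29.017)
    = 0.42733 × 0.50357 = 0.2152 m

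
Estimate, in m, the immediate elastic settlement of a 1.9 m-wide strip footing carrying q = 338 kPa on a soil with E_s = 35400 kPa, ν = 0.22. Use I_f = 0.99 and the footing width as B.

S_e ≈ 0.0171 m

Immediate (elastic) settlement: S_e = q·B·(1−ν²)/E_s · I_f.
S_e = 338 × 1.9 × (1 − 0.22²) / 35400 × 0.99
    = 338 × 1.9 × 0.9516 / 35400 × 0.99
    = 0.01709 m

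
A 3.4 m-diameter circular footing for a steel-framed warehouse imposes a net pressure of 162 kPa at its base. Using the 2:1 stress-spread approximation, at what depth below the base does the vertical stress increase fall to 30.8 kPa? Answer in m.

2:1 spreading — at depth z the loaded area has grown by z in each plan dimension:
qD²/(D+z)² = Δσ_z ⇒ z = D(√(q/Δσ_z) − 1) = 3.4×(√(162/30.8) − 1) = 4.398 m

z ≈ 4.4 m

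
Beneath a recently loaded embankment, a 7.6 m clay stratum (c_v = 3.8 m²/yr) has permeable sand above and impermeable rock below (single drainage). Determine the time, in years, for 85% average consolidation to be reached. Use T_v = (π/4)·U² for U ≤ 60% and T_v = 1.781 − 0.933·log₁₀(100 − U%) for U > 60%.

t ≈ 10.4 years

Drainage path length: H_d = H = 7.6 m (single drainage).
U > 60%: T_v = 1.781 − 0.933·log₁₀(100 − 85) = 0.68371.
t = T_v·H_d²/c_v = 0.68371×7.6²/3.8 = 10.39 years.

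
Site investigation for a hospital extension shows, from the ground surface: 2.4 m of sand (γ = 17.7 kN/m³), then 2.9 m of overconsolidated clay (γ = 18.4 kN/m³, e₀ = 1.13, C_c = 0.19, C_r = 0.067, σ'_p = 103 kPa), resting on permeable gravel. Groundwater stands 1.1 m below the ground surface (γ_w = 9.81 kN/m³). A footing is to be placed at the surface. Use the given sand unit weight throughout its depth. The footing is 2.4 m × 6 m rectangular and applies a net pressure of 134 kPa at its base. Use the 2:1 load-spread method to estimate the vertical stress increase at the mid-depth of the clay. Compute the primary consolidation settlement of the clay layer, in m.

Mid-depth of clay below the ground surface: z = 2.4 + 2.9/2 = 3.85 m.
Total vertical stress at mid-clay: σ_v = 17.7×2.4 + 18.4×1.45 = 69.16 kPa.
Pore pressure: u = 9.81×(3.85 − 1.1) = 26.978 kPa.
Initial effective stress: σ'_0 = σ_v − u = 69.16 − 26.978 = 42.182 kPa.
Stress increase at mid-clay by the 2:1 spreading method:
Δσ = qBL/((B+z)(L+z)) = 134×2.4×6/((2.4+3.85)(6+3.85)) = 31.344 kPa
Final effective stress: σ'_f = 42.182 + 31.344 = 73.526 kPa.
σ'_f = 73.526 ≤ σ'_p = 103 kPa, so the clay remains overconsolidated and only the recompression index applies:
S_c = C_r·H/(1+e₀)·log₁₀(σ'_f/σ'_0) = 0.067×2.9/2.13×log₁₀(73.526/42.182)
    = 0.09122 × 0.24131 = 0.02201 m

S_c ≈ 0.022 m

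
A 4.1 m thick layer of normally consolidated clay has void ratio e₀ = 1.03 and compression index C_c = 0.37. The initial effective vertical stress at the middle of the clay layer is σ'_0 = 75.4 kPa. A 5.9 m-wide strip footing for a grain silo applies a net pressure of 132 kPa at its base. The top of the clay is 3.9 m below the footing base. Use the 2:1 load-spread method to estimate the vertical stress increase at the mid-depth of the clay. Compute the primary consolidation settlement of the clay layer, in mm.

Mid-depth of clay below the footing base: z = 3.9 + 4.1/2 = 5.95 m.
Stress increase at mid-clay by the 2:1 spreading method:
Δσ = qB/(B+z) = 132×5.9/(5.9+5.95) = 65.722 kPa
Final effective stress: σ'_f = σ'_0 + Δσ = 75.4 + 65.722 = 141.12 kPa.
Normally consolidated clay, so the full stress increment lies on the virgin compression line:
S_c = C_c·H/(1+e₀)·log₁₀(σ'_f/σ'_0) = 0.37×4.1/(1+1.03)×log₁₀(141.12/75.4)
    = 0.74729 × 0.27222 = 0.2034 m

S_c ≈ 203 mm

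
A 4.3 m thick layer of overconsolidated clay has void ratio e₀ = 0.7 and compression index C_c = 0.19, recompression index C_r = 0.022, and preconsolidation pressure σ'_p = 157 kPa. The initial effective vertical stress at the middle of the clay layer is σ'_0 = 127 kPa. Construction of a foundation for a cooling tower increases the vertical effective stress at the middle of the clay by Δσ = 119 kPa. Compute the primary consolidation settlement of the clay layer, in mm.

S_c ≈ 98.9 mm

Final effective stress: σ'_f = 127 + 119 = 246 kPa.
σ'_f = 246 > σ'_p = 157 kPa, so the stress path crosses the preconsolidation pressure — recompression up to σ'_p, then virgin compression beyond:
S_c = H/(1+e₀)·[C_r·log₁₀(σ'_p/σ'_0) + C_c·log₁₀(σ'_f/σ'_p)]
    = 4.3/1.7 × [0.022×log₁₀(157/127) + 0.19×log₁₀(246/157)]
    = 2.5294 × [0.0020261 + 0.037057] = 0.09886 m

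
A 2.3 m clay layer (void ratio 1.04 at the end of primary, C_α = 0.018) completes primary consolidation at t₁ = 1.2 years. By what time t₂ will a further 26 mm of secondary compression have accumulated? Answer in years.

t₂ ≈ 22.9 years

S_s = C_α·H/(1+e_p)·log₁₀(t₂/t₁) ⇒ log₁₀(t₂/t₁) = S_s·(1+e_p)/(C_α·H).
log₁₀(t₂/t₁) = 0.026 × (1+1.04) / (0.018×2.3) = 1.281
t₂ = t₁ × 10^1.281 = 1.2 × 19.11 = 22.93 years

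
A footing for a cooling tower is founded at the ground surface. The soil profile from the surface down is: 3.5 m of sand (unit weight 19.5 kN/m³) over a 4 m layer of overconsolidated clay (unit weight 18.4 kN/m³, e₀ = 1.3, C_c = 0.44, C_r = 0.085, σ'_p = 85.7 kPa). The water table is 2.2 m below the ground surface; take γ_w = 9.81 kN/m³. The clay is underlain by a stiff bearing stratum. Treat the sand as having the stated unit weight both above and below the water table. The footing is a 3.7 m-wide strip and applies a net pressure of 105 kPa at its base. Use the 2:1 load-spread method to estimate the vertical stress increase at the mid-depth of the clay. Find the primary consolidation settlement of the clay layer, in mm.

S_c ≈ 108 mm

Mid-depth of clay below the ground surface: z = 3.5 + 4/2 = 5.5 m.
Total vertical stress at mid-clay: σ_v = 19.5×3.5 + 18.4×2 = 105.05 kPa.
Pore pressure: u = 9.81×(5.5 − 2.2) = 32.373 kPa.
Initial effective stress: σ'_0 = σ_v − u = 105.05 − 32.373 = 72.677 kPa.
Stress increase at mid-clay by the 2:1 spreading method:
Δσ = qB/(B+z) = 105×3.7/(3.7+5.5) = 42.228 kPa
Final effective stress: σ'_f = 72.677 + 42.228 = 114.91 kPa.
σ'_f = 114.91 > σ'_p = 85.7 kPa, so the stress path crosses the preconsolidation pressure — recompression up to σ'_p, then virgin compression beyond:
S_c = H/(1+e₀)·[C_r·log₁₀(σ'_p/σ'_0) + C_c·log₁₀(σ'_f/σ'_p)]
    = 4/2.3 × [0.085×log₁₀(85.7/72.677) + 0.44×log₁₀(114.91/85.7)]
    = 1.7391 × [0.0060846 + 0.056046] = 0.1081 m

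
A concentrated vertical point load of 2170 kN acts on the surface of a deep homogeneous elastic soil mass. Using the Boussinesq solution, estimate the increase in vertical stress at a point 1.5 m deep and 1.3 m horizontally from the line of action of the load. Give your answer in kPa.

Boussinesq vertical stress below a point load on an elastic half-space:
Δσ_z = 3P/(2πz²) · [1 + (r/z)²]^(−5/2)
r/z = 1.3/1.5 = 0.86667; [1+(r/z)²]^(−5/2) = 0.24644.
Δσ_z = 3×2170/(2π×1.5²) × 0.24644 = 460.49 × 0.24644 = 113.5 kPa

Δσ_z ≈ 113 kPa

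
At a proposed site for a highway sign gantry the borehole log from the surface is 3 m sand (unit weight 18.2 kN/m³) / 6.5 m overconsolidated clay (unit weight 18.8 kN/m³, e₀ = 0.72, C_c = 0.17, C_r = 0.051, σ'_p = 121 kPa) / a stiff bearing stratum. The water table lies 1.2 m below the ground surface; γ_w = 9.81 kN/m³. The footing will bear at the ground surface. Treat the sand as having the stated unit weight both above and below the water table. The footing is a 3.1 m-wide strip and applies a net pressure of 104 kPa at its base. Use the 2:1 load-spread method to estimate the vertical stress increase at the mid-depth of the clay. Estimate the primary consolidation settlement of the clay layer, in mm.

Mid-depth of clay below the ground surface: z = 3 + 6.5/2 = 6.25 m.
Total vertical stress at mid-clay: σ_v = 18.2×3 + 18.8×3.25 = 115.7 kPa.
Pore pressure: u = 9.81×(6.25 − 1.2) = 49.541 kPa.
Initial effective stress: σ'_0 = σ_v − u = 115.7 − 49.541 = 66.159 kPa.
Stress increase at mid-clay by the 2:1 spreading method:
Δσ = qB/(B+z) = 104×3.1/(3.1+6.25) = 34.481 kPa
Final effective stress: σ'_f = 66.159 + 34.481 = 100.64 kPa.
σ'_f = 100.64 ≤ σ'_p = 121 kPa, so the clay remains overconsolidated and only the recompression index applies:
S_c = C_r·H/(1+e₀)·log₁₀(σ'_f/σ'_0) = 0.051×6.5/1.72×log₁₀(100.64/66.159)
    = 0.19273 × 0.18218 = 0.03511 m

S_c ≈ 35.1 mm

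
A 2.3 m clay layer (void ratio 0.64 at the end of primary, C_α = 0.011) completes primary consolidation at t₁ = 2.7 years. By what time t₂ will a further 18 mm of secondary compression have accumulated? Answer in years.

S_s = C_α·H/(1+e_p)·log₁₀(t₂/t₁) ⇒ log₁₀(t₂/t₁) = S_s·(1+e_p)/(C_α·H).
log₁₀(t₂/t₁) = 0.018 × (1+0.64) / (0.011×2.3) = 1.167
t₂ = t₁ × 10^1.167 = 2.7 × 14.68 = 39.64 years

t₂ ≈ 39.6 years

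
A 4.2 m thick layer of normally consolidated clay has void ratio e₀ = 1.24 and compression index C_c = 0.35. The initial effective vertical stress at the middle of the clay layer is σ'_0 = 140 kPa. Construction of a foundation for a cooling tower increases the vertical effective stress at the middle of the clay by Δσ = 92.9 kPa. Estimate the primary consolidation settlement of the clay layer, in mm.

Final effective stress: σ'_f = σ'_0 + Δσ = 140 + 92.9 = 232.9 kPa.
Normally consolidated clay, so the full stress increment lies on the virgin compression line:
S_c = C_c·H/(1+e₀)·log₁₀(σ'_f/σ'_0) = 0.35×4.2/(1+1.24)×log₁₀(232.9/140)
    = 0.65625 × 0.22104 = 0.1451 m

S_c ≈ 145 mm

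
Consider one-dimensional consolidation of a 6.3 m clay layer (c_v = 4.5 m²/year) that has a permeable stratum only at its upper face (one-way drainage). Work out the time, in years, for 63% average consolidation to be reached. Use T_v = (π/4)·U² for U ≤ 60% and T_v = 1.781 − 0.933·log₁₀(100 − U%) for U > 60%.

t ≈ 2.8 years

Drainage path length: H_d = H = 6.3 m (single drainage).
U > 60%: T_v = 1.781 − 0.933·log₁₀(100 − 63) = 0.31787.
t = T_v·H_d²/c_v = 0.31787×6.3²/4.5 = 2.804 years.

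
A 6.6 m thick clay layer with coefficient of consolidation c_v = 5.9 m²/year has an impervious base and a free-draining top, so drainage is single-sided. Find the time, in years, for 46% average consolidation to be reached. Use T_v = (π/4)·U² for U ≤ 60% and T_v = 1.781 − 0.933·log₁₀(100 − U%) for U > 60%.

Drainage path length: H_d = H = 6.6 m (single drainage).
U ≤ 60%: T_v = (π/4)·U² = (π/4)×0.46² = 0.16619.
t = T_v·H_d²/c_v = 0.16619×6.6²/5.9 = 1.227 years.

t ≈ 1.23 years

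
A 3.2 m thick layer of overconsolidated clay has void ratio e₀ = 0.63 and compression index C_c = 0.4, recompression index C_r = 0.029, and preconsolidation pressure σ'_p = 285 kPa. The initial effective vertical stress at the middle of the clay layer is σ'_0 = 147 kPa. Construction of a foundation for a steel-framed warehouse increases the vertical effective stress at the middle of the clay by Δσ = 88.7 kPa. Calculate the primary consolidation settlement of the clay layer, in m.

Final effective stress: σ'_f = 147 + 88.7 = 235.7 kPa.
σ'_f = 235.7 ≤ σ'_p = 285 kPa, so the clay remains overconsolidated and only the recompression index applies:
S_c = C_r·H/(1+e₀)·log₁₀(σ'_f/σ'_0) = 0.029×3.2/1.63×log₁₀(235.7/147)
    = 0.056933 × 0.20504 = 0.01167 m

S_c ≈ 0.0117 m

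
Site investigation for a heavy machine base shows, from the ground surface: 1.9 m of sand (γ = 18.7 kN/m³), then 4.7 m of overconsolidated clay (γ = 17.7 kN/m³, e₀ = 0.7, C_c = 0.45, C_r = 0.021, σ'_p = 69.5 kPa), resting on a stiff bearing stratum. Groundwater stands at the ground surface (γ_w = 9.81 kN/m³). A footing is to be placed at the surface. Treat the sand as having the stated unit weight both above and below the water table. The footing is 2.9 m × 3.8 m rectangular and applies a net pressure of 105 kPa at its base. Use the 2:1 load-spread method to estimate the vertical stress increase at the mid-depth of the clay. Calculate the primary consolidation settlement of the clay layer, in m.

Mid-depth of clay below the ground surface: z = 1.9 + 4.7/2 = 4.25 m.
Total vertical stress at mid-clay: σ_v = 18.7×1.9 + 17.7×2.35 = 77.125 kPa.
Pore pressure: u = 9.81×(4.25 − 0) = 41.693 kPa.
Initial effective stress: σ'_0 = σ_v − u = 77.125 − 41.693 = 35.432 kPa.
Stress increase at mid-clay by the 2:1 spreading method:
Δσ = qBL/((B+z)(L+z)) = 105×2.9×3.8/((2.9+4.25)(3.8+4.25)) = 20.103 kPa
Final effective stress: σ'_f = 35.432 + 20.103 = 55.535 kPa.
σ'_f = 55.535 ≤ σ'_p = 69.5 kPa, so the clay remains overconsolidated and only the recompression index applies:
S_c = C_r·H/(1+e₀)·log₁₀(σ'_f/σ'_0) = 0.021×4.7/1.7×log₁₀(55.535/35.432)
    = 0.058059 × 0.19517 = 0.01133 m

S_c ≈ 0.0113 m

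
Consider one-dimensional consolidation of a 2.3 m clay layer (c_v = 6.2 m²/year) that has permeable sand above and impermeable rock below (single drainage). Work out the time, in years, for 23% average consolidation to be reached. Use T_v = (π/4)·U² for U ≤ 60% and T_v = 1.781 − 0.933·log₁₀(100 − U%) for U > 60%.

t ≈ 0.0354 years

Drainage path length: H_d = H = 2.3 m (single drainage).
U ≤ 60%: T_v = (π/4)·U² = (π/4)×0.23² = 0.041548.
t = T_v·H_d²/c_v = 0.041548×2.3²/6.2 = 0.03545 years.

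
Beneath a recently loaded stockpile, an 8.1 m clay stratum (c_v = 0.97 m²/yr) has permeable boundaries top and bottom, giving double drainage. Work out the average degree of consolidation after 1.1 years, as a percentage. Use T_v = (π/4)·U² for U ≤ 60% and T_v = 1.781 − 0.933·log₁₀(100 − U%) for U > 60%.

Drainage path length: H_d = H/2 = 4.05 m (double drainage).
T_v = c_v·t/H_d² = 0.97×1.1/4.05² = 0.065051.
T_v = 0.065051 corresponds to the U ≤ 60% branch:
U = √(4T_v/π) = 0.2878

U ≈ 28.8 %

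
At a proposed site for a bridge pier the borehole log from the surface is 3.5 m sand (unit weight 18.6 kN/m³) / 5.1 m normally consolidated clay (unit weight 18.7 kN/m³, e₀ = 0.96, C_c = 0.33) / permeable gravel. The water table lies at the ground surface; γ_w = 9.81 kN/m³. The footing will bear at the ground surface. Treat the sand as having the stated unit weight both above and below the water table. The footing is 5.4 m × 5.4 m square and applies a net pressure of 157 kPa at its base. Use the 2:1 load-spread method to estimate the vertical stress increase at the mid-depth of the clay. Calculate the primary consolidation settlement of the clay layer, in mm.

Mid-depth of clay below the ground surface: z = 3.5 + 5.1/2 = 6.05 m.
Total vertical stress at mid-clay: σ_v = 18.6×3.5 + 18.7×2.55 = 112.78 kPa.
Pore pressure: u = 9.81×(6.05 − 0) = 59.351 kPa.
Initial effective stress: σ'_0 = σ_v − u = 112.78 − 59.351 = 53.429 kPa.
Stress increase at mid-clay by the 2:1 spreading method:
Δσ = qBL/((B+z)(L+z)) = 157×5.4×5.4/((5.4+6.05)(5.4+6.05)) = 34.92 kPa
Final effective stress: σ'_f = σ'_0 + Δσ = 53.429 + 34.92 = 88.349 kPa.
Normally consolidated clay, so the full stress increment lies on the virgin compression line:
S_c = C_c·H/(1+e₀)·log₁₀(σ'_f/σ'_0) = 0.33×5.1/(1+0.96)×log₁₀(88.349/53.429)
    = 0.85867 × 0.21842 = 0.1876 m

S_c ≈ 188 mm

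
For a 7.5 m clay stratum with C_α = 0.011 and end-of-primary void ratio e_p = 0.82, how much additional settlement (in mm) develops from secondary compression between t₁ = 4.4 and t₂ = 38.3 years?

Secondary compression: S_s = C_α·H/(1+e_p)·log₁₀(t₂/t₁)
S_s = 0.011×7.5/(1+0.82)×log₁₀(38.3/4.4)
    = 0.04533 × 0.9397 = 0.0426 m

S_s ≈ 42.6 mm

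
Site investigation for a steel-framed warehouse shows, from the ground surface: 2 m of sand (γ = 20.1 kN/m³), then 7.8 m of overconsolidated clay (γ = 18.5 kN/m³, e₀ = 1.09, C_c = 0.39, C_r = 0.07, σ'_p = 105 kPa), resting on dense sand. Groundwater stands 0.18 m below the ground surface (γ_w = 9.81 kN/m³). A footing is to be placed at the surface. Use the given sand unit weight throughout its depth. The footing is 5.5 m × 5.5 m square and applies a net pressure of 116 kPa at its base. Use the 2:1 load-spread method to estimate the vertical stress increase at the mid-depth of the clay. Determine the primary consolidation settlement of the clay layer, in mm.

Mid-depth of clay below the ground surface: z = 2 + 7.8/2 = 5.9 m.
Total vertical stress at mid-clay: σ_v = 20.1×2 + 18.5×3.9 = 112.35 kPa.
Pore pressure: u = 9.81×(5.9 − 0.18) = 56.113 kPa.
Initial effective stress: σ'_0 = σ_v − u = 112.35 − 56.113 = 56.237 kPa.
Stress increase at mid-clay by the 2:1 spreading method:
Δσ = qBL/((B+z)(L+z)) = 116×5.5×5.5/((5.5+5.9)(5.5+5.9)) = 27.001 kPa
Final effective stress: σ'_f = 56.237 + 27.001 = 83.238 kPa.
σ'_f = 83.238 ≤ σ'_p = 105 kPa, so the clay remains overconsolidated and only the recompression index applies:
S_c = C_r·H/(1+e₀)·log₁₀(σ'_f/σ'_0) = 0.07×7.8/2.09×log₁₀(83.238/56.237)
    = 0.26125 × 0.1703 = 0.04449 m

S_c ≈ 44.5 mm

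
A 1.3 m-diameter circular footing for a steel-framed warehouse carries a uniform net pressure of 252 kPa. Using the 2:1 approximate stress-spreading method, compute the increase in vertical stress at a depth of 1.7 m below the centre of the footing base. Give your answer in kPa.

By the 2:1 method the load spreads at 1 horizontal : 2 vertical, so at depth z the loaded area has grown by z in each plan dimension:
Δσ ≈ qD²/(D+z)² = 252×1.3²/(1.3+1.7)² = 47.32 kPa

Δσ_z ≈ 47.3 kPa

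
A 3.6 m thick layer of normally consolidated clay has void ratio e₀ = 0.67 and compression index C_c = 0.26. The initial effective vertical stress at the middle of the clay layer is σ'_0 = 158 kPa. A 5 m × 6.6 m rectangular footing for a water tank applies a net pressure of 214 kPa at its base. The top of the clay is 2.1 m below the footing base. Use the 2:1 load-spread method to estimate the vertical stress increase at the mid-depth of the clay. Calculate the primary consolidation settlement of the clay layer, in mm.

Mid-depth of clay below the footing base: z = 2.1 + 3.6/2 = 3.9 m.
Stress increase at mid-clay by the 2:1 spreading method:
Δσ = qBL/((B+z)(L+z)) = 214×5×6.6/((5+3.9)(6.6+3.9)) = 75.57 kPa
Final effective stress: σ'_f = σ'_0 + Δσ = 158 + 75.57 = 233.57 kPa.
Normally consolidated clay, so the full stress increment lies on the virgin compression line:
S_c = C_c·H/(1+e₀)·log₁₀(σ'_f/σ'_0) = 0.26×3.6/(1+0.67)×log₁₀(233.57/158)
    = 0.56048 × 0.16976 = 0.09515 m

S_c ≈ 95.1 mm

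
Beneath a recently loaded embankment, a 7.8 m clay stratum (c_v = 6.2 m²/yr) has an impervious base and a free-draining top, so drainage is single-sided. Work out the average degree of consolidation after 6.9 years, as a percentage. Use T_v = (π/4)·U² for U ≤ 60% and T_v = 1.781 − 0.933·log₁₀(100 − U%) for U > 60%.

U ≈ 85.7 %

Drainage path length: H_d = H = 7.8 m (single drainage).
T_v = c_v·t/H_d² = 6.2×6.9/7.8² = 0.70316.
T_v = 0.70316 corresponds to the U > 60% branch:
U = 1 − 10^((1.781 − T_v)/0.933)/100 = 0.857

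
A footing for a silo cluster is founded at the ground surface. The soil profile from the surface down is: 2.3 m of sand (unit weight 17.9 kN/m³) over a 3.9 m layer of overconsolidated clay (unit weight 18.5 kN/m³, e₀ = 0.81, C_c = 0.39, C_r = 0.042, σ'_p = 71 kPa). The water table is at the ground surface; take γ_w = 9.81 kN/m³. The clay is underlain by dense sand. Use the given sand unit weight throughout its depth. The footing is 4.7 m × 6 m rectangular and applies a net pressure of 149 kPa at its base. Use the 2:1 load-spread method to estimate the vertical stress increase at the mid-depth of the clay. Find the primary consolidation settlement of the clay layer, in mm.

S_c ≈ 76.9 mm

Mid-depth of clay below the ground surface: z = 2.3 + 3.9/2 = 4.25 m.
Total vertical stress at mid-clay: σ_v = 17.9×2.3 + 18.5×1.95 = 77.245 kPa.
Pore pressure: u = 9.81×(4.25 − 0) = 41.693 kPa.
Initial effective stress: σ'_0 = σ_v − u = 77.245 − 41.693 = 35.552 kPa.
Stress increase at mid-clay by the 2:1 spreading method:
Δσ = qBL/((B+z)(L+z)) = 149×4.7×6/((4.7+4.25)(6+4.25)) = 45.802 kPa
Final effective stress: σ'_f = 35.552 + 45.802 = 81.354 kPa.
σ'_f = 81.354 > σ'_p = 71 kPa, so the stress path crosses the preconsolidation pressure — recompression up to σ'_p, then virgin compression beyond:
S_c = H/(1+e₀)·[C_r·log₁₀(σ'_p/σ'_0) + C_c·log₁₀(σ'_f/σ'_p)]
    = 3.9/1.81 × [0.042×log₁₀(71/35.552) + 0.39×log₁₀(81.354/71)]
    = 2.1547 × [0.012617 + 0.023057] = 0.07687 m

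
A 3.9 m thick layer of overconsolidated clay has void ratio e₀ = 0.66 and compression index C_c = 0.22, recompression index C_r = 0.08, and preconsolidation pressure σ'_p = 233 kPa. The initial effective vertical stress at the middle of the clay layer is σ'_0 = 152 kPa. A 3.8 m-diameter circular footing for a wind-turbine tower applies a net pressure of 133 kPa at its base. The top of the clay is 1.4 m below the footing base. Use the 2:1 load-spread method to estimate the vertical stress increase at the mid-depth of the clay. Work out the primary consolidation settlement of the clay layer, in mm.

S_c ≈ 18 mm

Mid-depth of clay below the footing base: z = 1.4 + 3.9/2 = 3.35 m.
Stress increase at mid-clay by the 2:1 spreading method:
Δσ ≈ qD²/(D+z)² = 133×3.8²/(3.8+3.35)² = 37.567 kPa
Final effective stress: σ'_f = 152 + 37.567 = 189.57 kPa.
σ'_f = 189.57 ≤ σ'_p = 233 kPa, so the clay remains overconsolidated and only the recompression index applies:
S_c = C_r·H/(1+e₀)·log₁₀(σ'_f/σ'_0) = 0.08×3.9/1.66×log₁₀(189.57/152)
    = 0.18795 × 0.095926 = 0.01803 m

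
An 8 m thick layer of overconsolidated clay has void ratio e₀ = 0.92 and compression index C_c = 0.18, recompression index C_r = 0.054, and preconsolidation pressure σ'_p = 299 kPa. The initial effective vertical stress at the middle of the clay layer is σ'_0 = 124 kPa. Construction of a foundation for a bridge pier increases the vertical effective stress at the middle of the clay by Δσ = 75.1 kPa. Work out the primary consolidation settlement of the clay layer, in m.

Final effective stress: σ'_f = 124 + 75.1 = 199.1 kPa.
σ'_f = 199.1 ≤ σ'_p = 299 kPa, so the clay remains overconsolidated and only the recompression index applies:
S_c = C_r·H/(1+e₀)·log₁₀(σ'_f/σ'_0) = 0.054×8/1.92×log₁₀(199.1/124)
    = 0.225 × 0.20565 = 0.04627 m

S_c ≈ 0.0463 m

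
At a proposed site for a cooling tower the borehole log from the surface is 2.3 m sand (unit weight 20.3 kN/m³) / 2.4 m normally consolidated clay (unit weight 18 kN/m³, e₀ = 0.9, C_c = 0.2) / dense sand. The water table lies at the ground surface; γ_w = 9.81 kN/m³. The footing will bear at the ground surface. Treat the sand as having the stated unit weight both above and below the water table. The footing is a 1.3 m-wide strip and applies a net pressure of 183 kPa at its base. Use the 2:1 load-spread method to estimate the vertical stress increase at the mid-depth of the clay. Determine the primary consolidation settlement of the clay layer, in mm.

S_c ≈ 98.7 mm

Mid-depth of clay below the ground surface: z = 2.3 + 2.4/2 = 3.5 m.
Total vertical stress at mid-clay: σ_v = 20.3×2.3 + 18×1.2 = 68.29 kPa.
Pore pressure: u = 9.81×(3.5 − 0) = 34.335 kPa.
Initial effective stress: σ'_0 = σ_v − u = 68.29 − 34.335 = 33.955 kPa.
Stress increase at mid-clay by the 2:1 spreading method:
Δσ = qB/(B+z) = 183×1.3/(1.3+3.5) = 49.562 kPa
Final effective stress: σ'_f = σ'_0 + Δσ = 33.955 + 49.562 = 83.517 kPa.
Normally consolidated clay, so the full stress increment lies on the virgin compression line:
S_c = C_c·H/(1+e₀)·log₁₀(σ'_f/σ'_0) = 0.2×2.4/(1+0.9)×log₁₀(83.517/33.955)
    = 0.25263 × 0.39087 = 0.09875 m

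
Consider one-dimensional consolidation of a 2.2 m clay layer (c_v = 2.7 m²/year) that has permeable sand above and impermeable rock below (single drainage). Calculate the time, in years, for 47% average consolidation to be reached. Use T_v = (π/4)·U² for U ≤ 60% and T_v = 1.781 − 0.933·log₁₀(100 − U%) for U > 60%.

Drainage path length: H_d = H = 2.2 m (single drainage).
U ≤ 60%: T_v = (π/4)·U² = (π/4)×0.47² = 0.17349.
t = T_v·H_d²/c_v = 0.17349×2.2²/2.7 = 0.311 years.

t ≈ 0.311 years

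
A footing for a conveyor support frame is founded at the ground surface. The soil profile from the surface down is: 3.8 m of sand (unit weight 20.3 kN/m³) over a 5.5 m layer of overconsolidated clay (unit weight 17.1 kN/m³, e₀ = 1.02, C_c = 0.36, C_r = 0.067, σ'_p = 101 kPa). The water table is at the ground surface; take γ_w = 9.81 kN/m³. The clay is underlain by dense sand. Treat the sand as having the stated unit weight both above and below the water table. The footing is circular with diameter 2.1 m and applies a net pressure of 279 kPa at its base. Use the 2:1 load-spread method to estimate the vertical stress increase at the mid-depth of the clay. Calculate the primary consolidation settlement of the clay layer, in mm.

S_c ≈ 19.2 mm

Mid-depth of clay below the ground surface: z = 3.8 + 5.5/2 = 6.55 m.
Total vertical stress at mid-clay: σ_v = 20.3×3.8 + 17.1×2.75 = 124.17 kPa.
Pore pressure: u = 9.81×(6.55 − 0) = 64.255 kPa.
Initial effective stress: σ'_0 = σ_v − u = 124.17 − 64.255 = 59.915 kPa.
Stress increase at mid-clay by the 2:1 spreading method:
Δσ ≈ qD²/(D+z)² = 279×2.1²/(2.1+6.55)² = 16.444 kPa
Final effective stress: σ'_f = 59.915 + 16.444 = 76.359 kPa.
σ'_f = 76.359 ≤ σ'_p = 101 kPa, so the clay remains overconsolidated and only the recompression index applies:
S_c = C_r·H/(1+e₀)·log₁₀(σ'_f/σ'_0) = 0.067×5.5/2.02×log₁₀(76.359/59.915)
    = 0.18243 × 0.10532 = 0.01921 m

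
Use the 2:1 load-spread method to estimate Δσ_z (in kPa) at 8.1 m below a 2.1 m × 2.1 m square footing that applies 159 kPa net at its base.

By the 2:1 method the load spreads at 1 horizontal : 2 vertical, so at depth z the loaded area has grown by z in each plan dimension:
Δσ = qBL/((B+z)(L+z)) = 159×2.1×2.1/((2.1+8.1)(2.1+8.1)) = 6.7396 kPa

Δσ_z ≈ 6.74 kPa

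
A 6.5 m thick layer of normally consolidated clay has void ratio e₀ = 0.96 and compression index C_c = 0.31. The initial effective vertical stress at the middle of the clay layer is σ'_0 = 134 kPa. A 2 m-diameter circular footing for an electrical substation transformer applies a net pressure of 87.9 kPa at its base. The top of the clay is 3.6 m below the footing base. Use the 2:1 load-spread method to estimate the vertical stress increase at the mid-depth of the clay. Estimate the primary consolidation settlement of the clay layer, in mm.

S_c ≈ 14.7 mm

Mid-depth of clay below the footing base: z = 3.6 + 6.5/2 = 6.85 m.
Stress increase at mid-clay by the 2:1 spreading method:
Δσ ≈ qD²/(D+z)² = 87.9×2²/(2+6.85)² = 4.4891 kPa
Final effective stress: σ'_f = σ'_0 + Δσ = 134 + 4.4891 = 138.49 kPa.
Normally consolidated clay, so the full stress increment lies on the virgin compression line:
S_c = C_c·H/(1+e₀)·log₁₀(σ'_f/σ'_0) = 0.31×6.5/(1+0.96)×log₁₀(138.49/134)
    = 1.0281 × 0.014314 = 0.01472 m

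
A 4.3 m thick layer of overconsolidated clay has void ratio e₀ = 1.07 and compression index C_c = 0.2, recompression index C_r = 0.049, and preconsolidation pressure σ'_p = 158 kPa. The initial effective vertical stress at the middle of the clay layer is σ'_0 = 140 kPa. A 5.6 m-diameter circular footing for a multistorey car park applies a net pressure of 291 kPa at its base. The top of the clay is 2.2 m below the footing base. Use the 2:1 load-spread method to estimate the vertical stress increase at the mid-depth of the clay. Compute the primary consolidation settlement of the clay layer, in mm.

S_c ≈ 74.8 mm

Mid-depth of clay below the footing base: z = 2.2 + 4.3/2 = 4.35 m.
Stress increase at mid-clay by the 2:1 spreading method:
Δσ ≈ qD²/(D+z)² = 291×5.6²/(5.6+4.35)² = 92.177 kPa
Final effective stress: σ'_f = 140 + 92.177 = 232.18 kPa.
σ'_f = 232.18 > σ'_p = 158 kPa, so the stress path crosses the preconsolidation pressure — recompression up to σ'_p, then virgin compression beyond:
S_c = H/(1+e₀)·[C_r·log₁₀(σ'_p/σ'_0) + C_c·log₁₀(σ'_f/σ'_p)]
    = 4.3/2.07 × [0.049×log₁₀(158/140) + 0.2×log₁₀(232.18/158)]
    = 2.0773 × [0.0025739 + 0.033434] = 0.0748 m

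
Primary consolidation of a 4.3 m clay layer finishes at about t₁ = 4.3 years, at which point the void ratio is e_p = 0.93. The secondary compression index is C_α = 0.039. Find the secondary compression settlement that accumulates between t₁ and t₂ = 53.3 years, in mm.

S_s ≈ 95 mm

Secondary compression: S_s = C_α·H/(1+e_p)·log₁₀(t₂/t₁)
S_s = 0.039×4.3/(1+0.93)×log₁₀(53.3/4.3)
    = 0.08689 × 1.093 = 0.09499 m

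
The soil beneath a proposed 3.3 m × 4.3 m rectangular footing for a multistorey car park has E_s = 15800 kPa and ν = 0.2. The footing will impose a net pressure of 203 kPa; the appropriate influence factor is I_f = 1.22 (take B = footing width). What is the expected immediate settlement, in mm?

S_e ≈ 49.7 mm

Immediate (elastic) settlement: S_e = q·B·(1−ν²)/E_s · I_f.
S_e = 203 × 3.3 × (1 − 0.2²) / 15800 × 1.22
    = 203 × 3.3 × 0.96 / 15800 × 1.22
    = 0.04966 m = 49.66 mm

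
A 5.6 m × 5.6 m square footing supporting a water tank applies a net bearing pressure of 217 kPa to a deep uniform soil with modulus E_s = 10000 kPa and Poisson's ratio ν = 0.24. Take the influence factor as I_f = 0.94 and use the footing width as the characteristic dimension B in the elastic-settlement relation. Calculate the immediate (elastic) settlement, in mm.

S_e ≈ 108 mm

Immediate (elastic) settlement: S_e = q·B·(1−ν²)/E_s · I_f.
S_e = 217 × 5.6 × (1 − 0.24²) / 10000 × 0.94
    = 217 × 5.6 × 0.9424 / 10000 × 0.94
    = 0.1076 m = 107.6 mm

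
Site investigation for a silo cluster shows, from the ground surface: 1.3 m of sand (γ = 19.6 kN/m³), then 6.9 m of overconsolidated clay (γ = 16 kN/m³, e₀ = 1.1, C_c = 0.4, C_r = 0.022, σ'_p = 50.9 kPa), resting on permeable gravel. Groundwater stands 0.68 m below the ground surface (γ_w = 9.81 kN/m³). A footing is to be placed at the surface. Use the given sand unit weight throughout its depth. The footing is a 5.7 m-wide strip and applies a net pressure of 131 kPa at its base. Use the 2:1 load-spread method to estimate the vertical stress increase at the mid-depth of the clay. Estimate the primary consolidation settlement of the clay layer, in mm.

S_c ≈ 458 mm

Mid-depth of clay below the ground surface: z = 1.3 + 6.9/2 = 4.75 m.
Total vertical stress at mid-clay: σ_v = 19.6×1.3 + 16×3.45 = 80.68 kPa.
Pore pressure: u = 9.81×(4.75 − 0.68) = 39.927 kPa.
Initial effective stress: σ'_0 = σ_v − u = 80.68 − 39.927 = 40.753 kPa.
Stress increase at mid-clay by the 2:1 spreading method:
Δσ = qB/(B+z) = 131×5.7/(5.7+4.75) = 71.455 kPa
Final effective stress: σ'_f = 40.753 + 71.455 = 112.21 kPa.
σ'_f = 112.21 > σ'_p = 50.9 kPa, so the stress path crosses the preconsolidation pressure — recompression up to σ'_p, then virgin compression beyond:
S_c = H/(1+e₀)·[C_r·log₁₀(σ'_p/σ'_0) + C_c·log₁₀(σ'_f/σ'_p)]
    = 6.9/2.1 × [0.022×log₁₀(50.9/40.753) + 0.4×log₁₀(112.21/50.9)]
    = 3.2857 × [0.0021243 + 0.13733] = 0.4582 m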